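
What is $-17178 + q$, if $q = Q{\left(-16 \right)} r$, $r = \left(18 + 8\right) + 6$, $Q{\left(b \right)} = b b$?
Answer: $-8986$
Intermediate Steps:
$Q{\left(b \right)} = b^{2}$
$r = 32$ ($r = 26 + 6 = 32$)
$q = 8192$ ($q = \left(-16\right)^{2} \cdot 32 = 256 \cdot 32 = 8192$)
$-17178 + q = -17178 + 8192 = -8986$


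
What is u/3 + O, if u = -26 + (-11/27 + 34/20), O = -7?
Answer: -12341/810 ≈ -15.236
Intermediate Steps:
u = -6671/270 (u = -26 + (-11*1/27 + 34*(1/20)) = -26 + (-11/27 + 17/10) = -26 + 349/270 = -6671/270 ≈ -24.707)
u/3 + O = -6671/270/3 - 7 = (⅓)*(-6671/270) - 7 = -6671/810 - 7 = -12341/810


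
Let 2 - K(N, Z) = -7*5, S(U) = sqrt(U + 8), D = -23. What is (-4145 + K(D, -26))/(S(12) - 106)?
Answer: 54431/1402 + 1027*sqrt(5)/1402 ≈ 40.462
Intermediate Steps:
S(U) = sqrt(8 + U)
K(N, Z) = 37 (K(N, Z) = 2 - (-7)*5 = 2 - 1*(-35) = 2 + 35 = 37)
(-4145 + K(D, -26))/(S(12) - 106) = (-4145 + 37)/(sqrt(8 + 12) - 106) = -4108/(sqrt(20) - 106) = -4108/(2*sqrt(5) - 106) = -4108/(-106 + 2*sqrt(5))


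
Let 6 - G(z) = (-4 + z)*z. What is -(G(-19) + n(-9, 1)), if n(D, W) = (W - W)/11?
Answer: 431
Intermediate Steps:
G(z) = 6 - z*(-4 + z) (G(z) = 6 - (-4 + z)*z = 6 - z*(-4 + z))
n(D, W) = 0 (n(D, W) = 0*(1/11) = 0)
-(G(-19) + n(-9, 1)) = -((6 - 1*(-19)² + 4*(-19)) + 0) = -((6 - 1*361 - 76) + 0) = -((6 - 361 - 76) + 0) = -(-431 + 0) = -1*(-431) = 431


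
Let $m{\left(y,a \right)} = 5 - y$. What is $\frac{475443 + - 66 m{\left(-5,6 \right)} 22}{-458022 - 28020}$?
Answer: $- \frac{153641}{162014} \approx -0.94832$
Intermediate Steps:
$\frac{475443 + - 66 m{\left(-5,6 \right)} 22}{-458022 - 28020} = \frac{475443 + - 66 \left(5 - -5\right) 22}{-458022 - 28020} = \frac{475443 + - 66 \left(5 + 5\right) 22}{-486042} = \left(475443 + \left(-66\right) 10 \cdot 22\right) \left(- \frac{1}{486042}\right) = \left(475443 - 14520\right) \left(- \frac{1}{486042}\right) = 460923 \left(- \frac{1}{486042}\right) = - \frac{153641}{162014}$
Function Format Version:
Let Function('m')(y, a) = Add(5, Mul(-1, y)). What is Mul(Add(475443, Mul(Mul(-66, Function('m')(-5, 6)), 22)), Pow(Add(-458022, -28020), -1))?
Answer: Rational(-153641, 162014) ≈ -0.94832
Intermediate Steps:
Mul(Add(475443, Mul(Mul(-66, Function('m')(-5, 6)), 22)), Pow(Add(-458022, -28020), -1)) = Mul(Add(475443, Mul(Mul(-66, Add(5, Mul(-1, -5))), 22)), Pow(Add(-458022, -28020), -1)) = Mul(Add(475443, Mul(Mul(-66, Add(5, 5)), 22)), Pow(-486042, -1)) = Mul(Add(475443, Mul(Mul(-66, 10), 22)), Rational(-1, 486042)) = Mul(Add(475443, Mul(-660, 22)), Rational(-1, 486042)) = Mul(Add(475443, -14520), Rational(-1, 486042)) = Mul(460923, Rational(-1, 486042)) = Rational(-153641, 162014)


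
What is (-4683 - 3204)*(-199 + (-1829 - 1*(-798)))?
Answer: 9701010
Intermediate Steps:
(-4683 - 3204)*(-199 + (-1829 - 1*(-798))) = -7887*(-199 + (-1829 + 798)) = -7887*(-199 - 1031) = -7887*(-1230) = 9701010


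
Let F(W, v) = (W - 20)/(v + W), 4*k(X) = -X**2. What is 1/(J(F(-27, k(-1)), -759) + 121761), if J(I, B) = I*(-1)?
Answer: 109/13271761 ≈ 8.2129e-6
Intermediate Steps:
k(X) = -X**2/4 (k(X) = (-X**2)/4 = -X**2/4)
F(W, v) = (-20 + W)/(W + v)
J(I, B) = -I
1/(J(F(-27, k(-1)), -759) + 121761) = 1/(-(-20 - 27)/(-27 - 1/4*(-1)**2) + 121761) = 1/(-(-47)/(-27 - 1/4*1) + 121761) = 1/(-(-47)/(-27 - 1/4) + 121761) = 1/(-(-47)/(-109/4) + 121761) = 1/(-(-4)*(-47)/109 + 121761) = 1/(-1*188/109 + 121761) = 1/(-188/109 + 121761) = 1/(13271761/109) = 109/13271761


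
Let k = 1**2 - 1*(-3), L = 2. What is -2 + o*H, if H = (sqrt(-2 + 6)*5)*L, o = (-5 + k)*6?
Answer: -122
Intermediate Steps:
k = 4 (k = 1 + 3 = 4)
o = -6 (o = (-5 + 4)*6 = -1*6 = -6)
H = 20 (H = (sqrt(-2 + 6)*5)*2 = (sqrt(4)*5)*2 = (2*5)*2 = 10*2 = 20)
-2 + o*H = -2 - 6*20 = -2 - 120 = -122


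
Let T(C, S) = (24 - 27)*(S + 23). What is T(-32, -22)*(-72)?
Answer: 216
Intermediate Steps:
T(C, S) = -69 - 3*S (T(C, S) = -3*(23 + S) = -69 - 3*S)
T(-32, -22)*(-72) = (-69 - 3*(-22))*(-72) = (-69 + 66)*(-72) = -3*(-72) = 216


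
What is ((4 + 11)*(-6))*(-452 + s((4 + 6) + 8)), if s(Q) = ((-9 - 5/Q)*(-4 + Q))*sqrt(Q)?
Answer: 40680 + 35070*sqrt(2) ≈ 90277.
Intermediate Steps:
s(Q) = sqrt(Q)*(-9 - 5/Q)*(-4 + Q)
((4 + 11)*(-6))*(-452 + s((4 + 6) + 8)) = ((4 + 11)*(-6))*(-452 + (20 - ((4 + 6) + 8)*(-31 + 9*((4 + 6) + 8)))/sqrt((4 + 6) + 8)) = (15*(-6))*(-452 + (20 - (10 + 8)*(-31 + 9*(10 + 8)))/sqrt(10 + 8)) = -90*(-452 + (20 - 1*18*(-31 + 9*18))/sqrt(18)) = -90*(-452 + (sqrt(2)/6)*(20 - 1*18*(-31 + 162))) = -90*(-452 + (sqrt(2)/6)*(20 - 1*18*131)) = -90*(-452 + (sqrt(2)/6)*(20 - 2358)) = -90*(-452 + (sqrt(2)/6)*(-2338)) = -90*(-452 - 1169*sqrt(2)/3) = 40680 + 35070*sqrt(2)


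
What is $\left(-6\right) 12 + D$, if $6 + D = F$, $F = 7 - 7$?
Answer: $-78$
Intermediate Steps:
$F = 0$ ($F = 7 - 7 = 0$)
$D = -6$ ($D = -6 + 0 = -6$)
$\left(-6\right) 12 + D = \left(-6\right) 12 - 6 = -72 - 6 = -78$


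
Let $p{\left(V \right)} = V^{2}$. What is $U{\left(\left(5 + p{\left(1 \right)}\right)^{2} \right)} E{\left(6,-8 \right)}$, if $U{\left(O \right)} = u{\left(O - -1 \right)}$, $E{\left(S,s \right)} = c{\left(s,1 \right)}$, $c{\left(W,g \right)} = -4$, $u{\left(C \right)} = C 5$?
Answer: $-740$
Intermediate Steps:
$u{\left(C \right)} = 5 C$
$E{\left(S,s \right)} = -4$
$U{\left(O \right)} = 5 + 5 O$ ($U{\left(O \right)} = 5 \left(O - -1\right) = 5 \left(O + 1\right) = 5 \left(1 + O\right) = 5 + 5 O$)
$U{\left(\left(5 + p{\left(1 \right)}\right)^{2} \right)} E{\left(6,-8 \right)} = \left(5 + 5 \left(5 + 1^{2}\right)^{2}\right) \left(-4\right) = \left(5 + 5 \left(5 + 1\right)^{2}\right) \left(-4\right) = \left(5 + 5 \cdot 6^{2}\right) \left(-4\right) = \left(5 + 5 \cdot 36\right) \left(-4\right) = \left(5 + 180\right) \left(-4\right) = 185 \left(-4\right) = -740$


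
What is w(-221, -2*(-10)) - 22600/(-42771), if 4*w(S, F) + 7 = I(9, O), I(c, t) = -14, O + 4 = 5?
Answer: -807791/171084 ≈ -4.7216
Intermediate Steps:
O = 1 (O = -4 + 5 = 1)
w(S, F) = -21/4 (w(S, F) = -7/4 + (1/4)*(-14) = -7/4 - 7/2 = -21/4)
w(-221, -2*(-10)) - 22600/(-42771) = -21/4 - 22600/(-42771) = -21/4 - 22600*(-1)/42771 = -21/4 - 1*(-22600/42771) = -21/4 + 22600/42771 = -807791/171084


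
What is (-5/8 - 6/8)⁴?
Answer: 14641/4096 ≈ 3.5745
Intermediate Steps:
(-5/8 - 6/8)⁴ = (-5*⅛ - 6*⅛)⁴ = (-5/8 - ¾)⁴ = (-11/8)⁴ = 14641/4096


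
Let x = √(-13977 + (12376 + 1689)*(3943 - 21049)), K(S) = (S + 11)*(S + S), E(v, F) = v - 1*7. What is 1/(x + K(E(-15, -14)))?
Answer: 484/240844123 - I*√240609867/240844123 ≈ 2.0096e-6 - 6.4405e-5*I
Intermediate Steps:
E(v, F) = -7 + v (E(v, F) = v - 7 = -7 + v)
K(S) = 2*S*(11 + S) (K(S) = (11 + S)*(2*S) = 2*S*(11 + S))
x = I*√240609867 (x = √(-13977 + 14065*(-17106)) = √(-13977 - 240595890) = √(-240609867) = I*√240609867 ≈ 15512.0*I)
1/(x + K(E(-15, -14))) = 1/(I*√240609867 + 2*(-7 - 15)*(11 + (-7 - 15))) = 1/(I*√240609867 + 2*(-22)*(11 - 22)) = 1/(I*√240609867 + 2*(-22)*(-11)) = 1/(I*√240609867 + 484) = 1/(484 + I*√240609867)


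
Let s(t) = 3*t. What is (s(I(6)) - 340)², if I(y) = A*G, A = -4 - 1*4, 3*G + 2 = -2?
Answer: 94864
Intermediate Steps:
G = -4/3 (G = -⅔ + (⅓)*(-2) = -⅔ - ⅔ = -4/3 ≈ -1.3333)
A = -8 (A = -4 - 4 = -8)
I(y) = 32/3 (I(y) = -8*(-4/3) = 32/3)
(s(I(6)) - 340)² = (3*(32/3) - 340)² = (32 - 340)² = (-308)² = 94864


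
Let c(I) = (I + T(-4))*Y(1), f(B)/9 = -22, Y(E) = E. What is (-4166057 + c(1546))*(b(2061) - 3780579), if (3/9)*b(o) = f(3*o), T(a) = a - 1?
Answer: 15746755457268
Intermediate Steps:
T(a) = -1 + a
f(B) = -198 (f(B) = 9*(-22) = -198)
b(o) = -594 (b(o) = 3*(-198) = -594)
c(I) = -5 + I (c(I) = (I + (-1 - 4))*1 = (I - 5)*1 = (-5 + I)*1 = -5 + I)
(-4166057 + c(1546))*(b(2061) - 3780579) = (-4166057 + (-5 + 1546))*(-594 - 3780579) = (-4166057 + 1541)*(-3781173) = -4164516*(-3781173) = 15746755457268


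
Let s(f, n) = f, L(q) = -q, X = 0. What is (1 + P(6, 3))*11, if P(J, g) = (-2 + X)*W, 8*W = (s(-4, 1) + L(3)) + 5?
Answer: 33/2 ≈ 16.500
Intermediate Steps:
W = -1/4 (W = ((-4 - 1*3) + 5)/8 = ((-4 - 3) + 5)/8 = (-7 + 5)/8 = (1/8)*(-2) = -1/4 ≈ -0.25000)
P(J, g) = 1/2 (P(J, g) = (-2 + 0)*(-1/4) = -2*(-1/4) = 1/2)
(1 + P(6, 3))*11 = (1 + 1/2)*11 = (3/2)*11 = 33/2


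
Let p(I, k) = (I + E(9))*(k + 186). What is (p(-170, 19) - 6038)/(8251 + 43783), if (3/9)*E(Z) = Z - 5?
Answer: -19214/26017 ≈ -0.73852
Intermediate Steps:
E(Z) = -15 + 3*Z (E(Z) = 3*(Z - 5) = 3*(-5 + Z) = -15 + 3*Z)
p(I, k) = (12 + I)*(186 + k) (p(I, k) = (I + (-15 + 3*9))*(k + 186) = (I + (-15 + 27))*(186 + k) = (I + 12)*(186 + k) = (12 + I)*(186 + k))
(p(-170, 19) - 6038)/(8251 + 43783) = ((2232 + 12*19 + 186*(-170) - 170*19) - 6038)/(8251 + 43783) = ((2232 + 228 - 31620 - 3230) - 6038)/52034 = (-32390 - 6038)*(1/52034) = -38428*1/52034 = -19214/26017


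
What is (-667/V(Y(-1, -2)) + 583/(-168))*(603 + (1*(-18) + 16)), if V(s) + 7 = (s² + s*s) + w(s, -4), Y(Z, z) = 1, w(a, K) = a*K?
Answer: 21397403/504 ≈ 42455.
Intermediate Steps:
w(a, K) = K*a
V(s) = -7 - 4*s + 2*s² (V(s) = -7 + ((s² + s*s) - 4*s) = -7 + ((s² + s²) - 4*s) = -7 + (2*s² - 4*s) = -7 + (-4*s + 2*s²) = -7 - 4*s + 2*s²)
(-667/V(Y(-1, -2)) + 583/(-168))*(603 + (1*(-18) + 16)) = (-667/(-7 - 4*1 + 2*1²) + 583/(-168))*(603 + (1*(-18) + 16)) = (-667/(-7 - 4 + 2*1) + 583*(-1/168))*(603 + (-18 + 16)) = (-667/(-7 - 4 + 2) - 583/168)*(603 - 2) = (-667/(-9) - 583/168)*601 = (-667*(-⅑) - 583/168)*601 = (667/9 - 583/168)*601 = (35603/504)*601 = 21397403/504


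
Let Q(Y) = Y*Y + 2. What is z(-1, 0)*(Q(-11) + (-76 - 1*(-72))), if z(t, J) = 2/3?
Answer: 238/3 ≈ 79.333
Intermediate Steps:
z(t, J) = ⅔ (z(t, J) = 2*(⅓) = ⅔)
Q(Y) = 2 + Y² (Q(Y) = Y² + 2 = 2 + Y²)
z(-1, 0)*(Q(-11) + (-76 - 1*(-72))) = 2*((2 + (-11)²) + (-76 - 1*(-72)))/3 = 2*((2 + 121) + (-76 + 72))/3 = 2*(123 - 4)/3 = (⅔)*119 = 238/3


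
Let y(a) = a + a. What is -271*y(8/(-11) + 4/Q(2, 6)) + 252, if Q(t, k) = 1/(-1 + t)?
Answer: -16740/11 ≈ -1521.8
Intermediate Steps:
y(a) = 2*a
-271*y(8/(-11) + 4/Q(2, 6)) + 252 = -542*(8/(-11) + 4/(1/(-1 + 2))) + 252 = -542*(8*(-1/11) + 4/(1/1)) + 252 = -542*(-8/11 + 4/1) + 252 = -542*(-8/11 + 4*1) + 252 = -542*(-8/11 + 4) + 252 = -542*36/11 + 252 = -271*72/11 + 252 = -19512/11 + 252 = -16740/11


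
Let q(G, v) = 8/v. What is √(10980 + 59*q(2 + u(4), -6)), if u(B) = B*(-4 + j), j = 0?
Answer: 8*√1533/3 ≈ 104.41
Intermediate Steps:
u(B) = -4*B (u(B) = B*(-4 + 0) = B*(-4) = -4*B)
√(10980 + 59*q(2 + u(4), -6)) = √(10980 + 59*(8/(-6))) = √(10980 + 59*(8*(-⅙))) = √(10980 + 59*(-4/3)) = √(10980 - 236/3) = √(32704/3) = 8*√1533/3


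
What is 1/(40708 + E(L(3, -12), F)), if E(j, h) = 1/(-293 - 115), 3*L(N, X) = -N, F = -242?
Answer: 408/16608863 ≈ 2.4565e-5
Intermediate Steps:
L(N, X) = -N/3 (L(N, X) = (-N)/3 = -N/3)
E(j, h) = -1/408 (E(j, h) = 1/(-408) = -1/408)
1/(40708 + E(L(3, -12), F)) = 1/(40708 - 1/408) = 1/(16608863/408) = 408/16608863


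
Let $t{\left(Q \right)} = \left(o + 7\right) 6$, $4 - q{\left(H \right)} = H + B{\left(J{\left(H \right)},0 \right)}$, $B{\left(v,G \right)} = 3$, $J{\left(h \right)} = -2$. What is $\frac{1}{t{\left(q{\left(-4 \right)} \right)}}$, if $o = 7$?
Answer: $\frac{1}{84} \approx 0.011905$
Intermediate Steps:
$q{\left(H \right)} = 1 - H$ ($q{\left(H \right)} = 4 - \left(H + 3\right) = 4 - \left(3 + H\right) = 1 - H$)
$t{\left(Q \right)} = 84$ ($t{\left(Q \right)} = \left(7 + 7\right) 6 = 14 \cdot 6 = 84$)
$\frac{1}{t{\left(q{\left(-4 \right)} \right)}} = \frac{1}{84}$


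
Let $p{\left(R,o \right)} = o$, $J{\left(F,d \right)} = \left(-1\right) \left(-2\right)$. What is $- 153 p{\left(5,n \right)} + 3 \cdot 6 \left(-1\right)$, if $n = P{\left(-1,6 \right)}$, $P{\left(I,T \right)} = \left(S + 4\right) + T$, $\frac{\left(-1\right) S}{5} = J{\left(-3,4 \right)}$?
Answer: $-18$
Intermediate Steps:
$J{\left(F,d \right)} = 2$
$S = -10$ ($S = \left(-5\right) 2 = -10$)
$P{\left(I,T \right)} = -6 + T$ ($P{\left(I,T \right)} = \left(-10 + 4\right) + T = -6 + T$)
$n = 0$ ($n = -6 + 6 = 0$)
$- 153 p{\left(5,n \right)} + 3 \cdot 6 \left(-1\right) = \left(-153\right) 0 + 3 \cdot 6 \left(-1\right) = 0 + 18 \left(-1\right) = 0 - 18 = -18$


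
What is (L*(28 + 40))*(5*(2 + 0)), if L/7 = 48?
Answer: 228480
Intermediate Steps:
L = 336 (L = 7*48 = 336)
(L*(28 + 40))*(5*(2 + 0)) = (336*(28 + 40))*(5*(2 + 0)) = (336*68)*(5*2) = 22848*10 = 228480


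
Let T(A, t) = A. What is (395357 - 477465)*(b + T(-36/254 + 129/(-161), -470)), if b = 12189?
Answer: -20462069157816/20447 ≈ -1.0007e+9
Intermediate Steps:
(395357 - 477465)*(b + T(-36/254 + 129/(-161), -470)) = (395357 - 477465)*(12189 + (-36/254 + 129/(-161))) = -82108*(12189 + (-36*1/254 + 129*(-1/161))) = -82108*(12189 + (-18/127 - 129/161)) = -82108*(12189 - 19281/20447) = -82108*249209202/20447 = -20462069157816/20447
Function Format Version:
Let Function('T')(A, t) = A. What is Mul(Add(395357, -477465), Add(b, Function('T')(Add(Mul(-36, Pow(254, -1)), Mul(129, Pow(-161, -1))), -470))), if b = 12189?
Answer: Rational(-20462069157816, 20447) ≈ -1.0007e+9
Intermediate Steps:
Mul(Add(395357, -477465), Add(b, Function('T')(Add(Mul(-36, Pow(254, -1)), Mul(129, Pow(-161, -1))), -470))) = Mul(Add(395357, -477465), Add(12189, Add(Mul(-36, Pow(254, -1)), Mul(129, Pow(-161, -1))))) = Mul(-82108, Add(12189, Add(Mul(-36, Rational(1, 254)), Mul(129, Rational(-1, 161))))) = Mul(-82108, Add(12189, Add(Rational(-18, 127), Rational(-129, 161)))) = Mul(-82108, Add(12189, Rational(-19281, 20447))) = Mul(-82108, Rational(249209202, 20447)) = Rational(-20462069157816, 20447)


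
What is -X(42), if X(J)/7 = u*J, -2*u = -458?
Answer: -67326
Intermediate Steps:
u = 229 (u = -½*(-458) = 229)
X(J) = 1603*J (X(J) = 7*(229*J) = 1603*J)
-X(42) = -1603*42 = -1*67326 = -67326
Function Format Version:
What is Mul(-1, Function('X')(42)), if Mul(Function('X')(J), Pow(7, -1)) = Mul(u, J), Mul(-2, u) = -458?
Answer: -67326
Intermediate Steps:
u = 229 (u = Mul(Rational(-1, 2), -458) = 229)
Function('X')(J) = Mul(1603, J) (Function('X')(J) = Mul(7, Mul(229, J)) = Mul(1603, J))
Mul(-1, Function('X')(42)) = Mul(-1, Mul(1603, 42)) = Mul(-1, 67326) = -67326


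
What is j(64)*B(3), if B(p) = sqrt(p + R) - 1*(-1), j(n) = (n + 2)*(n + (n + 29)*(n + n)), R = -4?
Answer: 789888 + 789888*I ≈ 7.8989e+5 + 7.8989e+5*I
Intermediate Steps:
j(n) = (2 + n)*(n + 2*n*(29 + n)) (j(n) = (2 + n)*(n + (29 + n)*(2*n)) = (2 + n)*(n + 2*n*(29 + n)))
B(p) = 1 + sqrt(-4 + p) (B(p) = sqrt(p - 4) - 1*(-1) = sqrt(-4 + p) + 1 = 1 + sqrt(-4 + p))
j(64)*B(3) = (64*(118 + 2*64**2 + 63*64))*(1 + sqrt(-4 + 3)) = (64*(118 + 2*4096 + 4032))*(1 + sqrt(-1)) = (64*(118 + 8192 + 4032))*(1 + I) = (64*12342)*(1 + I) = 789888*(1 + I) = 789888 + 789888*I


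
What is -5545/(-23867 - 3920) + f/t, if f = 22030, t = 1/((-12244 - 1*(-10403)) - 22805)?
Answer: -15086989990515/27787 ≈ -5.4295e+8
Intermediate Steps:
t = -1/24646 (t = 1/((-12244 + 10403) - 22805) = 1/(-1841 - 22805) = 1/(-24646) = -1/24646 ≈ -4.0575e-5)
-5545/(-23867 - 3920) + f/t = -5545/(-23867 - 3920) + 22030/(-1/24646) = -5545/(-27787) + 22030*(-24646) = -5545*(-1/27787) - 542951380 = 5545/27787 - 542951380 = -15086989990515/27787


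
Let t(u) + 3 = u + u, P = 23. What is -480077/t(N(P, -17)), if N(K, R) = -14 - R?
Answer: -480077/3 ≈ -1.6003e+5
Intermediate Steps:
t(u) = -3 + 2*u (t(u) = -3 + (u + u) = -3 + 2*u)
-480077/t(N(P, -17)) = -480077/(-3 + 2*(-14 - 1*(-17))) = -480077/(-3 + 2*(-14 + 17)) = -480077/(-3 + 2*3) = -480077/(-3 + 6) = -480077/3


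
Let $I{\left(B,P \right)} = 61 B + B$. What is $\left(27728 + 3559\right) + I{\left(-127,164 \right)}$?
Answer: $23413$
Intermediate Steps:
$I{\left(B,P \right)} = 62 B$
$\left(27728 + 3559\right) + I{\left(-127,164 \right)} = \left(27728 + 3559\right) + 62 \left(-127\right) = 31287 - 7874 = 23413$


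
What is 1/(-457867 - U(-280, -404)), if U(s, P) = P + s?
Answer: -1/457183 ≈ -2.1873e-6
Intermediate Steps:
1/(-457867 - U(-280, -404)) = 1/(-457867 - (-404 - 280)) = 1/(-457867 - 1*(-684)) = 1/(-457867 + 684) = 1/(-457183) = -1/457183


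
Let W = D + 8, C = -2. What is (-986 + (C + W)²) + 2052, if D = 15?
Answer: 1507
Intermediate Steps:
W = 23 (W = 15 + 8 = 23)
(-986 + (C + W)²) + 2052 = (-986 + (-2 + 23)²) + 2052 = (-986 + 21²) + 2052 = (-986 + 441) + 2052 = -545 + 2052 = 1507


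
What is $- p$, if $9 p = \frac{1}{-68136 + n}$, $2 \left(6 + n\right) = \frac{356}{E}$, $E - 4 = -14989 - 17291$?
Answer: $\frac{16138}{9897081165} \approx 1.6306 \cdot 10^{-6}$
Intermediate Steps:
$E = -32276$ ($E = 4 - 32280 = -32276$)
$n = - \frac{96917}{16138}$ ($n = -6 + \frac{356 \frac{1}{-32276}}{2} = -6 + \frac{356 \left(- \frac{1}{32276}\right)}{2} = -6 + \frac{1}{2} \left(- \frac{89}{8069}\right) = -6 - \frac{89}{16138} = - \frac{96917}{16138} \approx -6.0055$)
$p = - \frac{16138}{9897081165}$ ($p = \frac{1}{9 \left(-68136 - \frac{96917}{16138}\right)} = \frac{1}{9 \left(- \frac{1099675685}{16138}\right)} = \frac{1}{9} \left(- \frac{16138}{1099675685}\right) = - \frac{16138}{9897081165} \approx -1.6306 \cdot 10^{-6}$)
$- p = \left(-1\right) \left(- \frac{16138}{9897081165}\right) = \frac{16138}{9897081165}$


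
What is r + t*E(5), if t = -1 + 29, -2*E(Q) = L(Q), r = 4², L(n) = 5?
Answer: -54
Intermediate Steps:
r = 16
E(Q) = -5/2 (E(Q) = -½*5 = -5/2)
t = 28
r + t*E(5) = 16 + 28*(-5/2) = 16 - 70 = -54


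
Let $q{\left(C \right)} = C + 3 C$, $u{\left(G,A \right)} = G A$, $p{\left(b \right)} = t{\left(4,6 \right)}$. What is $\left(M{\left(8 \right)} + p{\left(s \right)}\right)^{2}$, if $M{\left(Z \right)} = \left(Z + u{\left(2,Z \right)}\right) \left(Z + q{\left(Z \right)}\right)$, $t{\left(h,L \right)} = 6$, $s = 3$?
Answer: $933156$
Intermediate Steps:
$p{\left(b \right)} = 6$
$u{\left(G,A \right)} = A G$
$q{\left(C \right)} = 4 C$
$M{\left(Z \right)} = 15 Z^{2}$ ($M{\left(Z \right)} = \left(Z + Z 2\right) \left(Z + 4 Z\right) = \left(Z + 2 Z\right) 5 Z = 3 Z 5 Z = 15 Z^{2}$)
$\left(M{\left(8 \right)} + p{\left(s \right)}\right)^{2} = \left(15 \cdot 8^{2} + 6\right)^{2} = \left(15 \cdot 64 + 6\right)^{2} = \left(960 + 6\right)^{2} = 966^{2} = 933156$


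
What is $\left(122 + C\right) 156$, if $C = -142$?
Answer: $-3120$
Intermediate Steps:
$\left(122 + C\right) 156 = \left(122 - 142\right) 156 = \left(-20\right) 156 = -3120$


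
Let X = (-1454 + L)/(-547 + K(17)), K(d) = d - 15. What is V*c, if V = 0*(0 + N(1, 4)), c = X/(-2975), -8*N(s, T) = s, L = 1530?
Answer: 0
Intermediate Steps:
K(d) = -15 + d
N(s, T) = -s/8
X = -76/545 (X = (-1454 + 1530)/(-547 + (-15 + 17)) = 76/(-547 + 2) = 76/(-545) = 76*(-1/545) = -76/545 ≈ -0.13945)
c = 76/1621375 (c = -76/545/(-2975) = -76/545*(-1/2975) = 76/1621375 ≈ 4.6874e-5)
V = 0 (V = 0*(0 - ⅛*1) = 0*(0 - ⅛) = 0*(-⅛) = 0)
V*c = 0*(76/1621375) = 0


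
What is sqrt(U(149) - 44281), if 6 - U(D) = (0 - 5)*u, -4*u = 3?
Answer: I*sqrt(177115)/2 ≈ 210.43*I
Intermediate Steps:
u = -3/4 (u = -1/4*3 = -3/4 ≈ -0.75000)
U(D) = 9/4 (U(D) = 6 - (0 - 5)*(-3)/4 = 6 - (-5)*(-3)/4 = 6 - 1*15/4 = 6 - 15/4 = 9/4)
sqrt(U(149) - 44281) = sqrt(9/4 - 44281) = sqrt(-177115/4) = I*sqrt(177115)/2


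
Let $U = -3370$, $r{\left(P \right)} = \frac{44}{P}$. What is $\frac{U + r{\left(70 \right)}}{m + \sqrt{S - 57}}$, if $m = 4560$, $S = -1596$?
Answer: $- \frac{1886848}{2553803} + \frac{117928 i \sqrt{1653}}{727833855} \approx -0.73884 + 0.0065875 i$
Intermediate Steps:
$\frac{U + r{\left(70 \right)}}{m + \sqrt{S - 57}} = \frac{-3370 + \frac{44}{70}}{4560 + \sqrt{-1596 - 57}} = \frac{-3370 + 44 \cdot \frac{1}{70}}{4560 + \sqrt{-1653}} = \frac{-3370 + \frac{22}{35}}{4560 + i \sqrt{1653}} = - \frac{117928}{35 \left(4560 + i \sqrt{1653}\right)}$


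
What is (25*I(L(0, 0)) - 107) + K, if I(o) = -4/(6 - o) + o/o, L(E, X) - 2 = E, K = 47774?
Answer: 47667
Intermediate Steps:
L(E, X) = 2 + E
I(o) = 1 - 4/(6 - o) (I(o) = -4/(6 - o) + 1 = 1 - 4/(6 - o))
(25*I(L(0, 0)) - 107) + K = (25*((-2 + (2 + 0))/(-6 + (2 + 0))) - 107) + 47774 = (25*((-2 + 2)/(-6 + 2)) - 107) + 47774 = (25*(0/(-4)) - 107) + 47774 = (25*(-¼*0) - 107) + 47774 = (25*0 - 107) + 47774 = (0 - 107) + 47774 = -107 + 47774 = 47667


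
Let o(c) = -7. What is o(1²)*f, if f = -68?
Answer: 476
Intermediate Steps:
o(1²)*f = -7*(-68) = 476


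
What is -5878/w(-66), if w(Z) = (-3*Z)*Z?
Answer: 2939/6534 ≈ 0.44980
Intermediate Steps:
w(Z) = -3*Z²
-5878/w(-66) = -5878/((-3*(-66)²)) = -5878/((-3*4356)) = -5878/(-13068) = -5878*(-1/13068) = 2939/6534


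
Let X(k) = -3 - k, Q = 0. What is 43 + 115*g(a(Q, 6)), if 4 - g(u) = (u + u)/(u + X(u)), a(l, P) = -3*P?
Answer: -877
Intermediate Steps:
g(u) = 4 + 2*u/3 (g(u) = 4 - (u + u)/(u + (-3 - u)) = 4 - 2*u/(-3) = 4 - 2*u*(-1)/3 = 4 - (-2)*u/3 = 4 + 2*u/3)
43 + 115*g(a(Q, 6)) = 43 + 115*(4 + 2*(-3*6)/3) = 43 + 115*(4 + (⅔)*(-18)) = 43 + 115*(4 - 12) = 43 + 115*(-8) = 43 - 920 = -877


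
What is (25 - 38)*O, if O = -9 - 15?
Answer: 312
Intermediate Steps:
O = -24
(25 - 38)*O = (25 - 38)*(-24) = -13*(-24) = 312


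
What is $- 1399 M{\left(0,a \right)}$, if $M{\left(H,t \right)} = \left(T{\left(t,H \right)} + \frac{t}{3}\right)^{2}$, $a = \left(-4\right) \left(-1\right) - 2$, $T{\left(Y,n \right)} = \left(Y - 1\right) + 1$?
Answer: $- \frac{89536}{9} \approx -9948.4$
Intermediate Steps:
$T{\left(Y,n \right)} = Y$ ($T{\left(Y,n \right)} = \left(Y - 1\right) + 1 = \left(-1 + Y\right) + 1 = Y$)
$a = 2$ ($a = 4 - 2 = 2$)
$M{\left(H,t \right)} = \frac{16 t^{2}}{9}$ ($M{\left(H,t \right)} = \left(t + \frac{t}{3}\right)^{2} = \left(\frac{4 t}{3}\right)^{2} = \frac{16 t^{2}}{9}$)
$- 1399 M{\left(0,a \right)} = - 1399 \frac{16 \cdot 2^{2}}{9} = - 1399 \cdot \frac{16}{9} \cdot 4 = \left(-1399\right) \frac{64}{9} = - \frac{89536}{9}$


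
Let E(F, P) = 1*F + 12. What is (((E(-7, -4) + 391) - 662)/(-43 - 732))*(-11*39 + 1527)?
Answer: 292068/775 ≈ 376.86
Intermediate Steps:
E(F, P) = 12 + F (E(F, P) = F + 12 = 12 + F)
(((E(-7, -4) + 391) - 662)/(-43 - 732))*(-11*39 + 1527) = ((((12 - 7) + 391) - 662)/(-43 - 732))*(-11*39 + 1527) = (((5 + 391) - 662)/(-775))*(-429 + 1527) = ((396 - 662)*(-1/775))*1098 = -266*(-1/775)*1098 = (266/775)*1098 = 292068/775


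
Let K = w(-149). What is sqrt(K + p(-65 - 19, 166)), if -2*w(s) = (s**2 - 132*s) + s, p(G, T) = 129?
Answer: I*sqrt(20731) ≈ 143.98*I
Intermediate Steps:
w(s) = -s**2/2 + 131*s/2 (w(s) = -((s**2 - 132*s) + s)/2 = -(s**2 - 131*s)/2 = -s**2/2 + 131*s/2)
K = -20860 (K = (1/2)*(-149)*(131 - 1*(-149)) = (1/2)*(-149)*(131 + 149) = (1/2)*(-149)*280 = -20860)
sqrt(K + p(-65 - 19, 166)) = sqrt(-20860 + 129) = sqrt(-20731) = I*sqrt(20731)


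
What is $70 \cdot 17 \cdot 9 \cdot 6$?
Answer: $64260$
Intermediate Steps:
$70 \cdot 17 \cdot 9 \cdot 6 = 1190 \cdot 54 = 64260$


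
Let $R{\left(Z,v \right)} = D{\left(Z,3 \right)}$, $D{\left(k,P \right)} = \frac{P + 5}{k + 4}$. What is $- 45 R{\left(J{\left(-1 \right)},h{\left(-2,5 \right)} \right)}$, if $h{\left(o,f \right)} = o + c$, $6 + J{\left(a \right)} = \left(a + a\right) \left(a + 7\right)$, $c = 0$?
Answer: $\frac{180}{7} \approx 25.714$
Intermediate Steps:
$J{\left(a \right)} = -6 + 2 a \left(7 + a\right)$ ($J{\left(a \right)} = -6 + \left(a + a\right) \left(a + 7\right) = -6 + 2 a \left(7 + a\right)$)
$h{\left(o,f \right)} = o$ ($h{\left(o,f \right)} = o + 0 = o$)
$D{\left(k,P \right)} = \frac{5 + P}{4 + k}$
$R{\left(Z,v \right)} = \frac{8}{4 + Z}$ ($R{\left(Z,v \right)} = \frac{5 + 3}{4 + Z} = \frac{1}{4 + Z} 8 = \frac{8}{4 + Z}$)
$- 45 R{\left(J{\left(-1 \right)},h{\left(-2,5 \right)} \right)} = - 45 \frac{8}{4 + \left(-6 + 2 \left(-1\right)^{2} + 14 \left(-1\right)\right)} = - 45 \frac{8}{4 - 18} = - 45 \frac{8}{-14} = - 45 \cdot 8 \left(- \frac{1}{14}\right) = \left(-45\right) \left(- \frac{4}{7}\right) = \frac{180}{7}$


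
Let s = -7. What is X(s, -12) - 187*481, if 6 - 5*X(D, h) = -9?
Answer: -89944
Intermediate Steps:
X(D, h) = 3 (X(D, h) = 6/5 - 1/5*(-9) = 6/5 + 9/5 = 3)
X(s, -12) - 187*481 = 3 - 187*481 = 3 - 89947 = -89944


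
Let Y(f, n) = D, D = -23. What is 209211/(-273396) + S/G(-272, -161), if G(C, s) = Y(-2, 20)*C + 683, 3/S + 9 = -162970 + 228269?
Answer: -5265693330679/6881184575820 ≈ -0.76523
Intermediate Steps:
S = 3/65290 (S = 3/(-9 + (-162970 + 228269)) = 3/(-9 + 65299) = 3/65290 ≈ 4.5949e-5)
Y(f, n) = -23
G(C, s) = 683 - 23*C (G(C, s) = -23*C + 683 = 683 - 23*C)
209211/(-273396) + S/G(-272, -161) = 209211/(-273396) + 3/(65290*(683 - 23*(-272))) = 209211*(-1/273396) + 3/(65290*(683 + 6256)) = -69737/91132 + (3/65290)/6939 = -69737/91132 + (3/65290)*(1/6939) = -69737/91132 + 1/151015770 = -5265693330679/6881184575820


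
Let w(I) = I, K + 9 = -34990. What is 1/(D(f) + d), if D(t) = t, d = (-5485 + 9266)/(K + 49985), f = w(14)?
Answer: 14986/213585 ≈ 0.070164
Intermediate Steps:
K = -34999 (K = -9 - 34990 = -34999)
f = 14
d = 3781/14986 (d = (-5485 + 9266)/(-34999 + 49985) = 3781/14986 ≈ 0.25230)
1/(D(f) + d) = 1/(14 + 3781/14986) = 1/(213585/14986) = 14986/213585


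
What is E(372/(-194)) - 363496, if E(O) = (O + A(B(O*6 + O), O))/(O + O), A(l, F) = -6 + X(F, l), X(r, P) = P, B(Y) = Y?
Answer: -22536407/62 ≈ -3.6349e+5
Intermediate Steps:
A(l, F) = -6 + l
E(O) = (-6 + 8*O)/(2*O) (E(O) = (O + (-6 + (O*6 + O)))/(O + O) = (O + (-6 + (6*O + O)))/((2*O)) = (O + (-6 + 7*O))*(1/(2*O)) = (-6 + 8*O)*(1/(2*O)) = (-6 + 8*O)/(2*O))
E(372/(-194)) - 363496 = (4 - 3/(372/(-194))) - 363496 = (4 - 3/(372*(-1/194))) - 363496 = (4 - 3/(-186/97)) - 363496 = (4 - 3*(-97/186)) - 363496 = (4 + 97/62) - 363496 = 345/62 - 363496 = -22536407/62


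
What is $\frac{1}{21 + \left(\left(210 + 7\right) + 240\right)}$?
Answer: $\frac{1}{478} \approx 0.002092$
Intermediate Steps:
$\frac{1}{21 + \left(\left(210 + 7\right) + 240\right)} = \frac{1}{21 + \left(217 + 240\right)} = \frac{1}{21 + 457} = \frac{1}{478}$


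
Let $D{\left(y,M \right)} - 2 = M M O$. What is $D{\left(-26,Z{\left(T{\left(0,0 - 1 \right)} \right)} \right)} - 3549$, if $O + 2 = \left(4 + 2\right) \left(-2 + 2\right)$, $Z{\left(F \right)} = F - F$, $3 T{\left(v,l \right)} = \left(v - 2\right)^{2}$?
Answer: $-3547$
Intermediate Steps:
$T{\left(v,l \right)} = \frac{\left(-2 + v\right)^{2}}{3}$ ($T{\left(v,l \right)} = \frac{\left(v - 2\right)^{2}}{3} = \frac{\left(-2 + v\right)^{2}}{3}$)
$Z{\left(F \right)} = 0$
$O = -2$ ($O = -2 + \left(4 + 2\right) \left(-2 + 2\right) = -2 + 6 \cdot 0 = -2 + 0 = -2$)
$D{\left(y,M \right)} = 2 - 2 M^{2}$ ($D{\left(y,M \right)} = 2 + M M \left(-2\right) = 2 + M^{2} \left(-2\right) = 2 - 2 M^{2}$)
$D{\left(-26,Z{\left(T{\left(0,0 - 1 \right)} \right)} \right)} - 3549 = \left(2 - 2 \cdot 0^{2}\right) - 3549 = \left(2 - 0\right) - 3549 = \left(2 + 0\right) - 3549 = 2 - 3549 = -3547$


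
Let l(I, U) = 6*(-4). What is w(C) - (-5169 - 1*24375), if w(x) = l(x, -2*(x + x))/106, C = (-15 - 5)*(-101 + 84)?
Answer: 1565820/53 ≈ 29544.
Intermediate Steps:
l(I, U) = -24
C = 340 (C = -20*(-17) = 340)
w(x) = -12/53 (w(x) = -24/106 = -24*1/106 = -12/53)
w(C) - (-5169 - 1*24375) = -12/53 - (-5169 - 1*24375) = -12/53 - (-5169 - 24375) = -12/53 - 1*(-29544) = -12/53 + 29544 = 1565820/53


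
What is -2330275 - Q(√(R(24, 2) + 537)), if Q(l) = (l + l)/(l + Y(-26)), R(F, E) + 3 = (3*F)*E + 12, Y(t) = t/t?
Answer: -1605560855/689 + 2*√690/689 ≈ -2.3303e+6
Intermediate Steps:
Y(t) = 1
R(F, E) = 9 + 3*E*F (R(F, E) = -3 + ((3*F)*E + 12) = -3 + (3*E*F + 12) = -3 + (12 + 3*E*F) = 9 + 3*E*F)
Q(l) = 2*l/(1 + l) (Q(l) = (l + l)/(l + 1) = (2*l)/(1 + l) = 2*l/(1 + l))
-2330275 - Q(√(R(24, 2) + 537)) = -2330275 - 2*√((9 + 3*2*24) + 537)/(1 + √((9 + 3*2*24) + 537)) = -2330275 - 2*√((9 + 144) + 537)/(1 + √((9 + 144) + 537)) = -2330275 - 2*√(153 + 537)/(1 + √(153 + 537)) = -2330275 - 2*√690/(1 + √690)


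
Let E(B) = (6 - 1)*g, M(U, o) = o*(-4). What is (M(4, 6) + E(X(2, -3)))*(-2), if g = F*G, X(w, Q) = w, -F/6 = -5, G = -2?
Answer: 648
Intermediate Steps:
F = 30 (F = -6*(-5) = 30)
g = -60 (g = 30*(-2) = -60)
M(U, o) = -4*o
E(B) = -300 (E(B) = (6 - 1)*(-60) = 5*(-60) = -300)
(M(4, 6) + E(X(2, -3)))*(-2) = (-4*6 - 300)*(-2) = (-24 - 300)*(-2) = -324*(-2) = 648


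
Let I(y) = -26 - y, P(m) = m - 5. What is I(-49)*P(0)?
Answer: -115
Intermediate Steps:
P(m) = -5 + m
I(-49)*P(0) = (-26 - 1*(-49))*(-5 + 0) = (-26 + 49)*(-5) = 23*(-5) = -115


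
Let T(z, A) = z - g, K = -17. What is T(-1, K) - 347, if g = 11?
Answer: -359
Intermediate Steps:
T(z, A) = -11 + z (T(z, A) = z - 1*11 = z - 11 = -11 + z)
T(-1, K) - 347 = (-11 - 1) - 347 = -12 - 347 = -359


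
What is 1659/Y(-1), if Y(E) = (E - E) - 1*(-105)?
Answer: 79/5 ≈ 15.800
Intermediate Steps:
Y(E) = 105 (Y(E) = 0 + 105 = 105)
1659/Y(-1) = 1659/105 = 1659*(1/105) = 79/5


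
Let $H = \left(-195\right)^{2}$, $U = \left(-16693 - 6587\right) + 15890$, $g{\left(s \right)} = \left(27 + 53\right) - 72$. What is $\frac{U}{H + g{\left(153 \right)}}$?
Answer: $- \frac{7390}{38033} \approx -0.1943$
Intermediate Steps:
$g{\left(s \right)} = 8$ ($g{\left(s \right)} = 80 - 72 = 8$)
$U = -7390$ ($U = -23280 + 15890 = -7390$)
$H = 38025$
$\frac{U}{H + g{\left(153 \right)}} = - \frac{7390}{38025 + 8} = - \frac{7390}{38033}$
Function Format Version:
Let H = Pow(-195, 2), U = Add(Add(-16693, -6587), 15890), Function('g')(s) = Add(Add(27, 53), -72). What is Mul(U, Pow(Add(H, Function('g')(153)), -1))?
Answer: Rational(-7390, 38033) ≈ -0.19430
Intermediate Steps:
Function('g')(s) = 8 (Function('g')(s) = Add(80, -72) = 8)
U = -7390 (U = Add(-23280, 15890) = -7390)
H = 38025
Mul(U, Pow(Add(H, Function('g')(153)), -1)) = Mul(-7390, Pow(Add(38025, 8), -1)) = Mul(-7390, Pow(38033, -1)) = Mul(-7390, Rational(1, 38033)) = Rational(-7390, 38033)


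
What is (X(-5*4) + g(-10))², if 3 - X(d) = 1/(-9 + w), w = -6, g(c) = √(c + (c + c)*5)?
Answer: -22634/225 + 92*I*√110/15 ≈ -100.6 + 64.327*I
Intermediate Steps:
g(c) = √11*√c (g(c) = √(c + (2*c)*5) = √(c + 10*c) = √(11*c) = √11*√c)
X(d) = 46/15 (X(d) = 3 - 1/(-9 - 6) = 3 - 1/(-15) = 3 - 1*(-1/15) = 3 + 1/15 = 46/15)
(X(-5*4) + g(-10))² = (46/15 + √11*√(-10))² = (46/15 + √11*(I*√10))² = (46/15 + I*√110)²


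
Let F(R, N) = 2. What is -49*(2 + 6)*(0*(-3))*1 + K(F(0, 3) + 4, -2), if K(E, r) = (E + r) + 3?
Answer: 7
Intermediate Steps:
K(E, r) = 3 + E + r
-49*(2 + 6)*(0*(-3))*1 + K(F(0, 3) + 4, -2) = -49*(2 + 6)*(0*(-3))*1 + (3 + (2 + 4) - 2) = -392*0*1 + (3 + 6 - 2) = -392*0 + 7 = -49*0 + 7 = 0 + 7 = 7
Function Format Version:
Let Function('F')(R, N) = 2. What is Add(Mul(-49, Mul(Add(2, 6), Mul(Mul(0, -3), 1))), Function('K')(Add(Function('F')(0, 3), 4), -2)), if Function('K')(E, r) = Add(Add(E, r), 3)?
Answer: 7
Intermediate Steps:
Function('K')(E, r) = Add(3, E, r)
Add(Mul(-49, Mul(Add(2, 6), Mul(Mul(0, -3), 1))), Function('K')(Add(Function('F')(0, 3), 4), -2)) = Add(Mul(-49, Mul(Add(2, 6), Mul(Mul(0, -3), 1))), Add(3, Add(2, 4), -2)) = Add(Mul(-49, Mul(8, Mul(0, 1))), Add(3, 6, -2)) = Add(Mul(-49, Mul(8, 0)), 7) = Add(Mul(-49, 0), 7) = Add(0, 7) = 7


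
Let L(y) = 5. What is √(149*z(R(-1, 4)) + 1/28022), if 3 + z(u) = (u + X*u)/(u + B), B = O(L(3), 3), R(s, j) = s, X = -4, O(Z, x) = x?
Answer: I*√43874858038/14011 ≈ 14.95*I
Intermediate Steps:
B = 3
z(u) = -3 - 3*u/(3 + u) (z(u) = -3 + (u - 4*u)/(u + 3) = -3 + (-3*u)/(3 + u) = -3 - 3*u/(3 + u))
√(149*z(R(-1, 4)) + 1/28022) = √(149*(3*(-3 - 2*(-1))/(3 - 1)) + 1/28022) = √(149*(3*(-3 + 2)/2) + 1/28022) = √(149*(3*(½)*(-1)) + 1/28022) = √(149*(-3/2) + 1/28022) = √(-447/2 + 1/28022) = √(-3131458/14011) = I*√43874858038/14011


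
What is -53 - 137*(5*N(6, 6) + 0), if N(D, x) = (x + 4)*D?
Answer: -41153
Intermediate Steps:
N(D, x) = D*(4 + x) (N(D, x) = (4 + x)*D = D*(4 + x))
-53 - 137*(5*N(6, 6) + 0) = -53 - 137*(5*(6*(4 + 6)) + 0) = -53 - 137*(5*(6*10) + 0) = -53 - 137*(5*60 + 0) = -53 - 137*(300 + 0) = -53 - 137*300 = -53 - 41100 = -41153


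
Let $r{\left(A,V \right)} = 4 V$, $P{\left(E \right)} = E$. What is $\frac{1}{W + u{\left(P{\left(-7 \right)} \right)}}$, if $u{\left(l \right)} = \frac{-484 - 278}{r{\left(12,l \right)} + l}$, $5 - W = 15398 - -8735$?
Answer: $- \frac{35}{843718} \approx -4.1483 \cdot 10^{-5}$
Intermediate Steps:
$W = -24128$ ($W = 5 - \left(15398 - -8735\right) = 5 - \left(15398 + 8735\right) = 5 - 24133 = -24128$)
$u{\left(l \right)} = - \frac{762}{5 l}$ ($u{\left(l \right)} = \frac{-484 - 278}{4 l + l} = - \frac{762}{5 l}$)
$\frac{1}{W + u{\left(P{\left(-7 \right)} \right)}} = \frac{1}{-24128 - \frac{762}{5 \left(-7\right)}} = \frac{1}{-24128 - - \frac{762}{35}} = \frac{1}{-24128 + \frac{762}{35}} = \frac{1}{- \frac{843718}{35}} = - \frac{35}{843718}$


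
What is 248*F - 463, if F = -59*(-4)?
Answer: 58065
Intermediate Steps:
F = 236
248*F - 463 = 248*236 - 463 = 58528 - 463 = 58065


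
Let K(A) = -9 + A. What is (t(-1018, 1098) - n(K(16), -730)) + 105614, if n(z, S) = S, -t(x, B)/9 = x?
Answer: 115506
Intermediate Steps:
t(x, B) = -9*x
(t(-1018, 1098) - n(K(16), -730)) + 105614 = (-9*(-1018) - 1*(-730)) + 105614 = (9162 + 730) + 105614 = 9892 + 105614 = 115506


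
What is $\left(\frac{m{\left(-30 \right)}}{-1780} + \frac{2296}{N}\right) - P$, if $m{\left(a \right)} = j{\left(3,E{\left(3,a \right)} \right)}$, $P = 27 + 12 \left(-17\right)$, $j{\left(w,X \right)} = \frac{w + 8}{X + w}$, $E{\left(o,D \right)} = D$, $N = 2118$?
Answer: $\frac{3021231703}{16965180} \approx 178.08$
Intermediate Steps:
$j{\left(w,X \right)} = \frac{8 + w}{X + w}$
$P = -177$ ($P = 27 - 204 = -177$)
$m{\left(a \right)} = \frac{11}{3 + a}$ ($m{\left(a \right)} = \frac{8 + 3}{a + 3} = \frac{1}{3 + a} 11 = \frac{11}{3 + a}$)
$\left(\frac{m{\left(-30 \right)}}{-1780} + \frac{2296}{N}\right) - P = \left(\frac{11 \frac{1}{3 - 30}}{-1780} + \frac{2296}{2118}\right) - -177 = \left(\frac{11}{-27} \left(- \frac{1}{1780}\right) + 2296 \cdot \frac{1}{2118}\right) + 177 = \left(11 \left(- \frac{1}{27}\right) \left(- \frac{1}{1780}\right) + \frac{1148}{1059}\right) + 177 = \left(\left(- \frac{11}{27}\right) \left(- \frac{1}{1780}\right) + \frac{1148}{1059}\right) + 177 = \left(\frac{11}{48060} + \frac{1148}{1059}\right) + 177 = \frac{18394843}{16965180} + 177 = \frac{3021231703}{16965180}$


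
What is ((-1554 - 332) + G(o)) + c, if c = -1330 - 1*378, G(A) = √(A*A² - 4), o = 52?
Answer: -3594 + 2*√35151 ≈ -3219.0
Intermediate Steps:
G(A) = √(-4 + A³) (G(A) = √(A³ - 4) = √(-4 + A³))
c = -1708 (c = -1330 - 378 = -1708)
((-1554 - 332) + G(o)) + c = ((-1554 - 332) + √(-4 + 52³)) - 1708 = (-1886 + √(-4 + 140608)) - 1708 = (-1886 + √140604) - 1708 = (-1886 + 2*√35151) - 1708 = -3594 + 2*√35151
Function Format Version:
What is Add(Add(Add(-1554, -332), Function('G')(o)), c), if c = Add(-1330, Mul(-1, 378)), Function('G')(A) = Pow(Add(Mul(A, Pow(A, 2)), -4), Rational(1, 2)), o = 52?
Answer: Add(-3594, Mul(2, Pow(35151, Rational(1, 2)))) ≈ -3219.0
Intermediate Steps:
Function('G')(A) = Pow(Add(-4, Pow(A, 3)), Rational(1, 2)) (Function('G')(A) = Pow(Add(Pow(A, 3), -4), Rational(1, 2)) = Pow(Add(-4, Pow(A, 3)), Rational(1, 2)))
c = -1708 (c = Add(-1330, -378) = -1708)
Add(Add(Add(-1554, -332), Function('G')(o)), c) = Add(Add(Add(-1554, -332), Pow(Add(-4, Pow(52, 3)), Rational(1, 2))), -1708) = Add(Add(-1886, Pow(Add(-4, 140608), Rational(1, 2))), -1708) = Add(Add(-1886, Pow(140604, Rational(1, 2))), -1708) = Add(Add(-1886, Mul(2, Pow(35151, Rational(1, 2)))), -1708) = Add(-3594, Mul(2, Pow(35151, Rational(1, 2))))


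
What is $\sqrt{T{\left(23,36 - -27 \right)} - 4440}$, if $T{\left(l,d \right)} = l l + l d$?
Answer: $i \sqrt{2462} \approx 49.619 i$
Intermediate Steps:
$T{\left(l,d \right)} = l^{2} + d l$
$\sqrt{T{\left(23,36 - -27 \right)} - 4440} = \sqrt{23 \left(\left(36 - -27\right) + 23\right) - 4440} = \sqrt{23 \left(\left(36 + 27\right) + 23\right) - 4440} = \sqrt{23 \left(63 + 23\right) - 4440} = \sqrt{23 \cdot 86 - 4440} = \sqrt{1978 - 4440} = \sqrt{-2462} = i \sqrt{2462}$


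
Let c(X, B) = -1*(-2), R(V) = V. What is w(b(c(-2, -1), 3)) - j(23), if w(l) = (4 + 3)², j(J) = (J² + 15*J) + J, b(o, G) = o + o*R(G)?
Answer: -848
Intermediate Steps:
c(X, B) = 2
b(o, G) = o + G*o (b(o, G) = o + o*G = o + G*o)
j(J) = J² + 16*J
w(l) = 49 (w(l) = 7² = 49)
w(b(c(-2, -1), 3)) - j(23) = 49 - 23*(16 + 23) = 49 - 23*39 = 49 - 1*897 = 49 - 897 = -848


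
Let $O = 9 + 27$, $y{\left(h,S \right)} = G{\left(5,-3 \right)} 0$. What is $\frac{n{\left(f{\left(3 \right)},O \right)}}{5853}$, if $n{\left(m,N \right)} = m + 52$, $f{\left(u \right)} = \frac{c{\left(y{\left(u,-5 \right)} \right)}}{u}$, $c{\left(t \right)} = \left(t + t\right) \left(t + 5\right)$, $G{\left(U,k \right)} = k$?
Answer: $\frac{52}{5853} \approx 0.0088843$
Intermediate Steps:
$y{\left(h,S \right)} = 0$ ($y{\left(h,S \right)} = \left(-3\right) 0 = 0$)
$c{\left(t \right)} = 2 t \left(5 + t\right)$
$f{\left(u \right)} = 0$ ($f{\left(u \right)} = \frac{2 \cdot 0 \left(5 + 0\right)}{u} = \frac{2 \cdot 0 \cdot 5}{u} = \frac{0}{u} = 0$)
$O = 36$
$n{\left(m,N \right)} = 52 + m$
$\frac{n{\left(f{\left(3 \right)},O \right)}}{5853} = \frac{52 + 0}{5853} = 52 \cdot \frac{1}{5853} = \frac{52}{5853}$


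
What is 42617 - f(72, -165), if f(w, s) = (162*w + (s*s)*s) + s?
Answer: 4523243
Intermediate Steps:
f(w, s) = s + s³ + 162*w (f(w, s) = (162*w + s²*s) + s = (162*w + s³) + s = (s³ + 162*w) + s = s + s³ + 162*w)
42617 - f(72, -165) = 42617 - (-165 + (-165)³ + 162*72) = 42617 - (-165 - 4492125 + 11664) = 42617 - 1*(-4480626) = 42617 + 4480626 = 4523243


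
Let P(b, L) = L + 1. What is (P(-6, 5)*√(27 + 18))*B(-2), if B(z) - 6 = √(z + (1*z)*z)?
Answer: 18*√5*(6 + √2) ≈ 298.42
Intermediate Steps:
P(b, L) = 1 + L
B(z) = 6 + √(z + z²) (B(z) = 6 + √(z + (1*z)*z) = 6 + √(z + z*z) = 6 + √(z + z²))
(P(-6, 5)*√(27 + 18))*B(-2) = ((1 + 5)*√(27 + 18))*(6 + √(-2*(1 - 2))) = (6*√45)*(6 + √(-2*(-1))) = (6*(3*√5))*(6 + √2) = (18*√5)*(6 + √2) = 18*√5*(6 + √2)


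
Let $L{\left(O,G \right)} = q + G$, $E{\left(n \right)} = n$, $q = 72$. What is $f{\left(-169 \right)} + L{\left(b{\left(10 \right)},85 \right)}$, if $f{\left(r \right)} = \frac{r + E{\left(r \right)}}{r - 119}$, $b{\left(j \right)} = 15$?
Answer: $\frac{22777}{144} \approx 158.17$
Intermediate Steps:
$L{\left(O,G \right)} = 72 + G$
$f{\left(r \right)} = \frac{2 r}{-119 + r}$ ($f{\left(r \right)} = \frac{r + r}{r - 119} = \frac{2 r}{-119 + r}$)
$f{\left(-169 \right)} + L{\left(b{\left(10 \right)},85 \right)} = 2 \left(-169\right) \frac{1}{-119 - 169} + \left(72 + 85\right) = 2 \left(-169\right) \frac{1}{-288} + 157 = 2 \left(-169\right) \left(- \frac{1}{288}\right) + 157 = \frac{169}{144} + 157 = \frac{22777}{144}$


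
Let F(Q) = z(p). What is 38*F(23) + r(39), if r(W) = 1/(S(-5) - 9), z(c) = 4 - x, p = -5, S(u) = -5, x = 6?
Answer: -1065/14 ≈ -76.071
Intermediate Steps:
z(c) = -2 (z(c) = 4 - 1*6 = 4 - 6 = -2)
F(Q) = -2
r(W) = -1/14 (r(W) = 1/(-5 - 9) = 1/(-14) = -1/14)
38*F(23) + r(39) = 38*(-2) - 1/14 = -76 - 1/14 = -1065/14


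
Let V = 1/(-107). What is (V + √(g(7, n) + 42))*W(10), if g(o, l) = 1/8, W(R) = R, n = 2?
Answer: -10/107 + 5*√674/2 ≈ 64.810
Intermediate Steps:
g(o, l) = ⅛
V = -1/107 ≈ -0.0093458
(V + √(g(7, n) + 42))*W(10) = (-1/107 + √(⅛ + 42))*10 = (-1/107 + √(337/8))*10 = (-1/107 + √674/4)*10 = -10/107 + 5*√674/2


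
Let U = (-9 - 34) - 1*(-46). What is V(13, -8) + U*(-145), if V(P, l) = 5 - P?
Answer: -443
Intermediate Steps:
U = 3 (U = -43 + 46 = 3)
V(13, -8) + U*(-145) = (5 - 1*13) + 3*(-145) = (5 - 13) - 435 = -8 - 435 = -443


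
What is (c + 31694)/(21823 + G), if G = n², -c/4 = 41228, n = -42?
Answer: -133218/23587 ≈ -5.6479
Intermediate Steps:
c = -164912 (c = -4*41228 = -164912)
G = 1764 (G = (-42)² = 1764)
(c + 31694)/(21823 + G) = (-164912 + 31694)/(21823 + 1764) = -133218/23587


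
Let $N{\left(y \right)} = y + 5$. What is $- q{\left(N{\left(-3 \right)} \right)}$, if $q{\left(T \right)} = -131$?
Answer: $131$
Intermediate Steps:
$N{\left(y \right)} = 5 + y$
$- q{\left(N{\left(-3 \right)} \right)} = \left(-1\right) \left(-131\right) = 131$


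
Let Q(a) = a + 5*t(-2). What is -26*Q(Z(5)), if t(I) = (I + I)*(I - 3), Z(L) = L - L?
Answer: -2600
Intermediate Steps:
Z(L) = 0
t(I) = 2*I*(-3 + I) (t(I) = (2*I)*(-3 + I) = 2*I*(-3 + I))
Q(a) = 100 + a (Q(a) = a + 5*(2*(-2)*(-3 - 2)) = a + 5*(2*(-2)*(-5)) = a + 5*20 = a + 100 = 100 + a)
-26*Q(Z(5)) = -26*(100 + 0) = -26*100 = -2600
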